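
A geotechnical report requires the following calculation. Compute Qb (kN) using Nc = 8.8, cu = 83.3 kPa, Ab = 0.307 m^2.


Using Qb = Nc * cu * Ab
Qb = 8.8 * 83.3 * 0.307
Qb = 225.04 kN


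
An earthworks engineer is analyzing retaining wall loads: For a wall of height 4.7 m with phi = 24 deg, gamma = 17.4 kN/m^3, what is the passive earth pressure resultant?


Result: 455.7 kN/m

Derivation:
Compute passive earth pressure coefficient:
Kp = tan^2(45 + phi/2) = tan^2(57.0) = 2.371184
Compute passive force:
Pp = 0.5 * Kp * gamma * H^2
Pp = 0.5 * 2.371184 * 17.4 * 4.7^2
Pp = 455.7 kN/m


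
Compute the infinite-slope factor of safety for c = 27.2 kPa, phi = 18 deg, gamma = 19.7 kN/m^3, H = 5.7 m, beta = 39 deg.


Result: 0.897

Derivation:
Using Fs = c / (gamma*H*sin(beta)*cos(beta)) + tan(phi)/tan(beta)
Cohesion contribution = 27.2 / (19.7*5.7*sin(39)*cos(39))
Cohesion contribution = 0.495283
Friction contribution = tan(18)/tan(39) = 0.401242
Fs = 0.495283 + 0.401242
Fs = 0.897


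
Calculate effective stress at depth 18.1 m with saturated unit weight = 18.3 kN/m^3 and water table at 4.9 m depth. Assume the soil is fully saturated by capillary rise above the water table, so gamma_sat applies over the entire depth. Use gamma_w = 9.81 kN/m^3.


Total stress = gamma_sat * depth
sigma = 18.3 * 18.1 = 331.23 kPa
Pore water pressure u = gamma_w * (depth - d_wt)
u = 9.81 * (18.1 - 4.9) = 129.492 kPa
Effective stress = sigma - u
sigma' = 331.23 - 129.492 = 201.74 kPa


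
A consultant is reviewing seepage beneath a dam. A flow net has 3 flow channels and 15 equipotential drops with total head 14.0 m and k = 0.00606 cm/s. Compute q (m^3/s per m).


Convert k to m/s for unit consistency with H:
k = 0.00606 cm/s = 0.00606 / 100 m/s = 6.06e-05 m/s
Using q = k * H * Nf / Nd
Nf / Nd = 3 / 15 = 0.2
q = 6.06e-05 * 14.0 * 0.2
q = 0.0001697 m^3/s per m


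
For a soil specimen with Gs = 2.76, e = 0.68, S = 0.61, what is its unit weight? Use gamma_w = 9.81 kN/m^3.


Result: 18.539 kN/m^3

Derivation:
Using gamma = gamma_w * (Gs + S*e) / (1 + e)
Numerator: Gs + S*e = 2.76 + 0.61*0.68 = 3.1748
Denominator: 1 + e = 1 + 0.68 = 1.68
gamma = 9.81 * 3.1748 / 1.68
gamma = 18.539 kN/m^3


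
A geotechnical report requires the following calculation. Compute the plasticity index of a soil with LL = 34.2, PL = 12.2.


Using PI = LL - PL
PI = 34.2 - 12.2
PI = 22.0


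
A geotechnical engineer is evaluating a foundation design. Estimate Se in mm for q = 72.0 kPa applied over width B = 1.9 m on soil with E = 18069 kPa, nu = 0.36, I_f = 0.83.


Using Se = q * B * (1 - nu^2) * I_f / E
1 - nu^2 = 1 - 0.36^2 = 0.8704
Se = 72.0 * 1.9 * 0.8704 * 0.83 / 18069
Se = 0.005470 m
Convert to mm: Se = 0.005470 * 1000 = 5.47 mm


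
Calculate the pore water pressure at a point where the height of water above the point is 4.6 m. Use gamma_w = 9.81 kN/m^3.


Result: 45.13 kPa

Derivation:
Using u = gamma_w * h_w
u = 9.81 * 4.6
u = 45.13 kPa


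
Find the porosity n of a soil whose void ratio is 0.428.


Using the relation n = e / (1 + e)
n = 0.428 / (1 + 0.428)
n = 0.428 / 1.428
n = 0.2997


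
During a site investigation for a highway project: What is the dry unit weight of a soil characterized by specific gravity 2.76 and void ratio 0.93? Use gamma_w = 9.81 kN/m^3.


Result: 14.029 kN/m^3

Derivation:
Using gamma_d = Gs * gamma_w / (1 + e)
gamma_d = 2.76 * 9.81 / (1 + 0.93)
gamma_d = 2.76 * 9.81 / 1.93
gamma_d = 14.029 kN/m^3


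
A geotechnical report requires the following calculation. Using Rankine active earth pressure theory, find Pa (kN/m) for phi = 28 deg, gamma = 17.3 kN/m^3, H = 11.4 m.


Compute active earth pressure coefficient:
Ka = tan^2(45 - phi/2) = tan^2(31.0) = 0.361033
Compute active force:
Pa = 0.5 * Ka * gamma * H^2
Pa = 0.5 * 0.361033 * 17.3 * 11.4^2
Pa = 405.86 kN/m


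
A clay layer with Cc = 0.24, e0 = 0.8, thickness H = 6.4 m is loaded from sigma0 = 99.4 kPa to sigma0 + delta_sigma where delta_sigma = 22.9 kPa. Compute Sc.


Result: 0.0768 m

Derivation:
Using Sc = Cc * H / (1 + e0) * log10((sigma0 + delta_sigma) / sigma0)
Stress ratio = (99.4 + 22.9) / 99.4 = 1.23038
log10(1.23038) = 0.0900401
Cc * H / (1 + e0) = 0.24 * 6.4 / (1 + 0.8) = 0.853333
Sc = 0.853333 * 0.0900401
Sc = 0.0768 m


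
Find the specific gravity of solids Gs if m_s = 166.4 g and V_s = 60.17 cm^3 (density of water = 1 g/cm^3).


Using Gs = m_s / (V_s * rho_w)
Since rho_w = 1 g/cm^3:
Gs = 166.4 / 60.17
Gs = 2.765


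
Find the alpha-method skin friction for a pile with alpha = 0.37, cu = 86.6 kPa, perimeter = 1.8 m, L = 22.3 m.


Using Qs = alpha * cu * perimeter * L
Qs = 0.37 * 86.6 * 1.8 * 22.3
Qs = 1286.17 kN


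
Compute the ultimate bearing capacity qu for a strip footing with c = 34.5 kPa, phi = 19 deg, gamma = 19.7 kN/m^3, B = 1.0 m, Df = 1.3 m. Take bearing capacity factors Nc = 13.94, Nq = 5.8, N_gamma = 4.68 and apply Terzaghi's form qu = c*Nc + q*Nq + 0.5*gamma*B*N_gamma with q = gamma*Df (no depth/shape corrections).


Result: 675.57 kPa

Derivation:
Compute qu = c*Nc + gamma*Df*Nq + 0.5*gamma*B*N_gamma
Term 1: 34.5 * 13.94 = 480.93
Term 2: 19.7 * 1.3 * 5.8 = 148.538
Term 3: 0.5 * 19.7 * 1.0 * 4.68 = 46.098
qu = 480.93 + 148.538 + 46.098
qu = 675.57 kPa


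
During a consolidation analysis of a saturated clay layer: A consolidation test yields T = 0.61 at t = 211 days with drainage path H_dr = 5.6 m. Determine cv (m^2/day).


Using cv = T * H_dr^2 / t
H_dr^2 = 5.6^2 = 31.36
cv = 0.61 * 31.36 / 211
cv = 0.09066 m^2/day


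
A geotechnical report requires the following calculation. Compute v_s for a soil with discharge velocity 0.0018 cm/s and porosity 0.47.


Using v_s = v_d / n
v_s = 0.0018 / 0.47
v_s = 0.00383 cm/s


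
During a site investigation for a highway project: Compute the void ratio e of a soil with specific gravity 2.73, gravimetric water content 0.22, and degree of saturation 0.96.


Result: 0.6256

Derivation:
Using the relation e = Gs * w / S
e = 2.73 * 0.22 / 0.96
e = 0.6256


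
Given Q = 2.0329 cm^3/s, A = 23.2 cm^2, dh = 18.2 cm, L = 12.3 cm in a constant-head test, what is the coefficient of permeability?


Compute hydraulic gradient:
i = dh / L = 18.2 / 12.3 = 1.47967
Then apply Darcy's law:
k = Q / (A * i)
k = 2.0329 / (23.2 * 1.47967)
k = 2.0329 / 34.3285
k = 0.059219 cm/s


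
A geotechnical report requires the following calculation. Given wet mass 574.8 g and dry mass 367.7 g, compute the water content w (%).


Result: 56.32 %

Derivation:
Using w = (m_wet - m_dry) / m_dry * 100
m_wet - m_dry = 574.8 - 367.7 = 207.1 g
w = 207.1 / 367.7 * 100
w = 56.32 %


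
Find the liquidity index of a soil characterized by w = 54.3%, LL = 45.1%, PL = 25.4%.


First compute the plasticity index:
PI = LL - PL = 45.1 - 25.4 = 19.7
Then compute the liquidity index:
LI = (w - PL) / PI
LI = (54.3 - 25.4) / 19.7
LI = 1.467


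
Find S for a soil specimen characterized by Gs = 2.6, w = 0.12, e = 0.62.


Using S = Gs * w / e
S = 2.6 * 0.12 / 0.62
S = 0.5032


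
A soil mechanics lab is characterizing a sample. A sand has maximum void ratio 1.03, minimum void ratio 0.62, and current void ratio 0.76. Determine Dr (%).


Result: 65.85 %

Derivation:
Using Dr = (e_max - e) / (e_max - e_min) * 100
e_max - e = 1.03 - 0.76 = 0.27
e_max - e_min = 1.03 - 0.62 = 0.41
Dr = 0.27 / 0.41 * 100
Dr = 65.85 %


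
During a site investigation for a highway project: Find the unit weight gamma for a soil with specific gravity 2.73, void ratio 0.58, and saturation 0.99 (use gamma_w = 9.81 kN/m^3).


Using gamma = gamma_w * (Gs + S*e) / (1 + e)
Numerator: Gs + S*e = 2.73 + 0.99*0.58 = 3.3042
Denominator: 1 + e = 1 + 0.58 = 1.58
gamma = 9.81 * 3.3042 / 1.58
gamma = 20.515 kN/m^3


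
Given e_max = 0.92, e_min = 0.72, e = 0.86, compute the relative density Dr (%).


Result: 30.0 %

Derivation:
Using Dr = (e_max - e) / (e_max - e_min) * 100
e_max - e = 0.92 - 0.86 = 0.06
e_max - e_min = 0.92 - 0.72 = 0.2
Dr = 0.06 / 0.2 * 100
Dr = 30.0 %


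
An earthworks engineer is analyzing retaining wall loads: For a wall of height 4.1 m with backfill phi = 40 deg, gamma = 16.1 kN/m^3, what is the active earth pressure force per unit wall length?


Compute active earth pressure coefficient:
Ka = tan^2(45 - phi/2) = tan^2(25.0) = 0.217443
Compute active force:
Pa = 0.5 * Ka * gamma * H^2
Pa = 0.5 * 0.217443 * 16.1 * 4.1^2
Pa = 29.42 kN/m


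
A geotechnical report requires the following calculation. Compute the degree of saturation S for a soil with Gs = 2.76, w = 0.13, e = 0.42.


Result: 0.8543

Derivation:
Using S = Gs * w / e
S = 2.76 * 0.13 / 0.42
S = 0.8543


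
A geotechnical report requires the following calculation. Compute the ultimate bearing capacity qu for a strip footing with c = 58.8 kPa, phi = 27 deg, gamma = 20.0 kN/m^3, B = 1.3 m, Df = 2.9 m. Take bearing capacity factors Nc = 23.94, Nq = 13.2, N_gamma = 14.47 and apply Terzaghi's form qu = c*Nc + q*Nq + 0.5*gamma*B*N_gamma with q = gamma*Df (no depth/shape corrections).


Compute qu = c*Nc + gamma*Df*Nq + 0.5*gamma*B*N_gamma
Term 1: 58.8 * 23.94 = 1407.672
Term 2: 20.0 * 2.9 * 13.2 = 765.6
Term 3: 0.5 * 20.0 * 1.3 * 14.47 = 188.11
qu = 1407.672 + 765.6 + 188.11
qu = 2361.38 kPa


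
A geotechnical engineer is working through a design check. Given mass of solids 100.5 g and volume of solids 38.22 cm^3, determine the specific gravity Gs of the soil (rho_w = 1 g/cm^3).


Using Gs = m_s / (V_s * rho_w)
Since rho_w = 1 g/cm^3:
Gs = 100.5 / 38.22
Gs = 2.63


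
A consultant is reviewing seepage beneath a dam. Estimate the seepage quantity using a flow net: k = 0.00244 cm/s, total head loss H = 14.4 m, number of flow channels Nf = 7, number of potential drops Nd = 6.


Convert k to m/s for unit consistency with H:
k = 0.00244 cm/s = 0.00244 / 100 m/s = 2.44e-05 m/s
Using q = k * H * Nf / Nd
Nf / Nd = 7 / 6 = 1.1667
q = 2.44e-05 * 14.4 * 1.1667
q = 0.0004099 m^3/s per m


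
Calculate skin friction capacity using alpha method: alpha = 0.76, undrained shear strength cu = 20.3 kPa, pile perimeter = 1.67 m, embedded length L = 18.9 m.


Result: 486.95 kN

Derivation:
Using Qs = alpha * cu * perimeter * L
Qs = 0.76 * 20.3 * 1.67 * 18.9
Qs = 486.95 kN


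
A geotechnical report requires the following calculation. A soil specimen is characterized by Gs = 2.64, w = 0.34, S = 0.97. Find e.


Using the relation e = Gs * w / S
e = 2.64 * 0.34 / 0.97
e = 0.9254


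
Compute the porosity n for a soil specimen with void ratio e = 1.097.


Result: 0.5231

Derivation:
Using the relation n = e / (1 + e)
n = 1.097 / (1 + 1.097)
n = 1.097 / 2.097
n = 0.5231


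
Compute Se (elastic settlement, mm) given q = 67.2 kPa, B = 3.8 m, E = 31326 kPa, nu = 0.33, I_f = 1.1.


Using Se = q * B * (1 - nu^2) * I_f / E
1 - nu^2 = 1 - 0.33^2 = 0.8911
Se = 67.2 * 3.8 * 0.8911 * 1.1 / 31326
Se = 0.007990 m
Convert to mm: Se = 0.007990 * 1000 = 7.99 mm


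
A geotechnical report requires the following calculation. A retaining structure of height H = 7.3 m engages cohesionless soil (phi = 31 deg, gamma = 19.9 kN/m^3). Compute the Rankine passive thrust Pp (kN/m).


Compute passive earth pressure coefficient:
Kp = tan^2(45 + phi/2) = tan^2(60.5) = 3.124035
Compute passive force:
Pp = 0.5 * Kp * gamma * H^2
Pp = 0.5 * 3.124035 * 19.9 * 7.3^2
Pp = 1656.47 kN/m


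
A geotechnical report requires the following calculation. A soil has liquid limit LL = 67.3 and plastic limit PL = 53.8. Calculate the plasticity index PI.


Result: 13.5

Derivation:
Using PI = LL - PL
PI = 67.3 - 53.8
PI = 13.5


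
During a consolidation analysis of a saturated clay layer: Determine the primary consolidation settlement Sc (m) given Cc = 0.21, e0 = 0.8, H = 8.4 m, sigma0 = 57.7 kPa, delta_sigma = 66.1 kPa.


Using Sc = Cc * H / (1 + e0) * log10((sigma0 + delta_sigma) / sigma0)
Stress ratio = (57.7 + 66.1) / 57.7 = 2.14558
log10(2.14558) = 0.331545
Cc * H / (1 + e0) = 0.21 * 8.4 / (1 + 0.8) = 0.98
Sc = 0.98 * 0.331545
Sc = 0.3249 m


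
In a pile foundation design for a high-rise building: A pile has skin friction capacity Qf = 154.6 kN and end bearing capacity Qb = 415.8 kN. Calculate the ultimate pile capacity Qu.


Result: 570.4 kN

Derivation:
Using Qu = Qf + Qb
Qu = 154.6 + 415.8
Qu = 570.4 kN


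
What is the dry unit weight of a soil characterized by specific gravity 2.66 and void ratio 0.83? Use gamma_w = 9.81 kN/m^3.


Using gamma_d = Gs * gamma_w / (1 + e)
gamma_d = 2.66 * 9.81 / (1 + 0.83)
gamma_d = 2.66 * 9.81 / 1.83
gamma_d = 14.259 kN/m^3


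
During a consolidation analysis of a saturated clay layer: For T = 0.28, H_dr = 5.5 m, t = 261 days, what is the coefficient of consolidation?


Using cv = T * H_dr^2 / t
H_dr^2 = 5.5^2 = 30.25
cv = 0.28 * 30.25 / 261
cv = 0.03245 m^2/day


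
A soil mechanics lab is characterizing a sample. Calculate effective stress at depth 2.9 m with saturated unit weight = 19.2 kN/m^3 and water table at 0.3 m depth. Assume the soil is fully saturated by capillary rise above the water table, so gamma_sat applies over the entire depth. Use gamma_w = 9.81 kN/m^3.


Result: 30.17 kPa

Derivation:
Total stress = gamma_sat * depth
sigma = 19.2 * 2.9 = 55.68 kPa
Pore water pressure u = gamma_w * (depth - d_wt)
u = 9.81 * (2.9 - 0.3) = 25.506 kPa
Effective stress = sigma - u
sigma' = 55.68 - 25.506 = 30.17 kPa


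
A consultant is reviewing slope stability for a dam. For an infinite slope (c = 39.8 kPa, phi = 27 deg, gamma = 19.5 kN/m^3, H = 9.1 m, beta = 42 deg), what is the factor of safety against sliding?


Result: 1.017

Derivation:
Using Fs = c / (gamma*H*sin(beta)*cos(beta)) + tan(phi)/tan(beta)
Cohesion contribution = 39.8 / (19.5*9.1*sin(42)*cos(42))
Cohesion contribution = 0.451048
Friction contribution = tan(27)/tan(42) = 0.565885
Fs = 0.451048 + 0.565885
Fs = 1.017


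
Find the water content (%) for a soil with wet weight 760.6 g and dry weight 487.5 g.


Using w = (m_wet - m_dry) / m_dry * 100
m_wet - m_dry = 760.6 - 487.5 = 273.1 g
w = 273.1 / 487.5 * 100
w = 56.02 %


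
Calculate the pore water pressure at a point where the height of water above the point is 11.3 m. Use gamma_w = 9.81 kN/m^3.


Using u = gamma_w * h_w
u = 9.81 * 11.3
u = 110.85 kPa


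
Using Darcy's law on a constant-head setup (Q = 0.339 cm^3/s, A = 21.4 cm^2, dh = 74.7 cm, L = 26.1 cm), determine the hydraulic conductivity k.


Compute hydraulic gradient:
i = dh / L = 74.7 / 26.1 = 2.86207
Then apply Darcy's law:
k = Q / (A * i)
k = 0.339 / (21.4 * 2.86207)
k = 0.339 / 61.2483
k = 0.005535 cm/s


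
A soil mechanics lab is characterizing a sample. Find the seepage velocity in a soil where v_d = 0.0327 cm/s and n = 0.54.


Using v_s = v_d / n
v_s = 0.0327 / 0.54
v_s = 0.06056 cm/s


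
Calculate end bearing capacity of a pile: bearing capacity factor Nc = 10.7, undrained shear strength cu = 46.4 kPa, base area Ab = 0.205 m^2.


Using Qb = Nc * cu * Ab
Qb = 10.7 * 46.4 * 0.205
Qb = 101.78 kN


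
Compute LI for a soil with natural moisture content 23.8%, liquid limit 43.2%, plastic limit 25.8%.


First compute the plasticity index:
PI = LL - PL = 43.2 - 25.8 = 17.4
Then compute the liquidity index:
LI = (w - PL) / PI
LI = (23.8 - 25.8) / 17.4
LI = -0.115


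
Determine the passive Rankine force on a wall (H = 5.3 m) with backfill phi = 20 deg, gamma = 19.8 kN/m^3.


Compute passive earth pressure coefficient:
Kp = tan^2(45 + phi/2) = tan^2(55.0) = 2.039607
Compute passive force:
Pp = 0.5 * Kp * gamma * H^2
Pp = 0.5 * 2.039607 * 19.8 * 5.3^2
Pp = 567.2 kN/m


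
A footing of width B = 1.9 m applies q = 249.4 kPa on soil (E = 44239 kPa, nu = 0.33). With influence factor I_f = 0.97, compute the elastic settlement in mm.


Result: 9.259 mm

Derivation:
Using Se = q * B * (1 - nu^2) * I_f / E
1 - nu^2 = 1 - 0.33^2 = 0.8911
Se = 249.4 * 1.9 * 0.8911 * 0.97 / 44239
Se = 0.009259 m
Convert to mm: Se = 0.009259 * 1000 = 9.259 mm


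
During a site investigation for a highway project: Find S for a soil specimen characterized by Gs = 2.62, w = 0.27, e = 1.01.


Using S = Gs * w / e
S = 2.62 * 0.27 / 1.01
S = 0.7004


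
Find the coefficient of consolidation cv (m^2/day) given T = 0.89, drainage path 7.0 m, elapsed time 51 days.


Result: 0.8551 m^2/day

Derivation:
Using cv = T * H_dr^2 / t
H_dr^2 = 7.0^2 = 49.0
cv = 0.89 * 49.0 / 51
cv = 0.8551 m^2/day


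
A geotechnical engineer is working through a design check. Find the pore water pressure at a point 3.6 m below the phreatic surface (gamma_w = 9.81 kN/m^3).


Using u = gamma_w * h_w
u = 9.81 * 3.6
u = 35.32 kPa


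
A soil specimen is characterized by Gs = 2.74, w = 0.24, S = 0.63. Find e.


Using the relation e = Gs * w / S
e = 2.74 * 0.24 / 0.63
e = 1.0438


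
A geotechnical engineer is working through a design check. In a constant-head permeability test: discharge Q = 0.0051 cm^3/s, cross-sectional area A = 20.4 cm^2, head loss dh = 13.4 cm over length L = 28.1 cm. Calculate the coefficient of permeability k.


Result: 0.000524 cm/s

Derivation:
Compute hydraulic gradient:
i = dh / L = 13.4 / 28.1 = 0.476868
Then apply Darcy's law:
k = Q / (A * i)
k = 0.0051 / (20.4 * 0.476868)
k = 0.0051 / 9.72811
k = 0.000524 cm/s


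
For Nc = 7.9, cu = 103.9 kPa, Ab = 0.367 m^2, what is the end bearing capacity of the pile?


Using Qb = Nc * cu * Ab
Qb = 7.9 * 103.9 * 0.367
Qb = 301.24 kN


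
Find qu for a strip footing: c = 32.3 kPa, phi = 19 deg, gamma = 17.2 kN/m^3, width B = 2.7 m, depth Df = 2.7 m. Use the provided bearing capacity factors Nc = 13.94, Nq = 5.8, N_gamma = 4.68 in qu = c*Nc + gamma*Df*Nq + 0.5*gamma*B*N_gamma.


Compute qu = c*Nc + gamma*Df*Nq + 0.5*gamma*B*N_gamma
Term 1: 32.3 * 13.94 = 450.262
Term 2: 17.2 * 2.7 * 5.8 = 269.352
Term 3: 0.5 * 17.2 * 2.7 * 4.68 = 108.6696
qu = 450.262 + 269.352 + 108.6696
qu = 828.28 kPa


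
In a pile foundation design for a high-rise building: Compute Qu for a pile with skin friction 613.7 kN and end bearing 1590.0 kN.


Using Qu = Qf + Qb
Qu = 613.7 + 1590.0
Qu = 2203.7 kN


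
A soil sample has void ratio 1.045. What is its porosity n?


Result: 0.511

Derivation:
Using the relation n = e / (1 + e)
n = 1.045 / (1 + 1.045)
n = 1.045 / 2.045
n = 0.511


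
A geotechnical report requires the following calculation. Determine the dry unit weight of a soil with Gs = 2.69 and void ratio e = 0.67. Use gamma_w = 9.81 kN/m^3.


Using gamma_d = Gs * gamma_w / (1 + e)
gamma_d = 2.69 * 9.81 / (1 + 0.67)
gamma_d = 2.69 * 9.81 / 1.67
gamma_d = 15.802 kN/m^3


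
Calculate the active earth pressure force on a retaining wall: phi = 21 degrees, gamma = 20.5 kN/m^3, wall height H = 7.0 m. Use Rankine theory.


Result: 237.24 kN/m

Derivation:
Compute active earth pressure coefficient:
Ka = tan^2(45 - phi/2) = tan^2(34.5) = 0.472355
Compute active force:
Pa = 0.5 * Ka * gamma * H^2
Pa = 0.5 * 0.472355 * 20.5 * 7.0^2
Pa = 237.24 kN/m


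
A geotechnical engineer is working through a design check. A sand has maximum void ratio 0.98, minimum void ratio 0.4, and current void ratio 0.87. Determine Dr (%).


Using Dr = (e_max - e) / (e_max - e_min) * 100
e_max - e = 0.98 - 0.87 = 0.11
e_max - e_min = 0.98 - 0.4 = 0.58
Dr = 0.11 / 0.58 * 100
Dr = 18.97 %


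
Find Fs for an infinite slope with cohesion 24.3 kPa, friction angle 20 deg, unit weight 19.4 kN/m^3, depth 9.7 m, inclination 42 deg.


Using Fs = c / (gamma*H*sin(beta)*cos(beta)) + tan(phi)/tan(beta)
Cohesion contribution = 24.3 / (19.4*9.7*sin(42)*cos(42))
Cohesion contribution = 0.259686
Friction contribution = tan(20)/tan(42) = 0.40423
Fs = 0.259686 + 0.40423
Fs = 0.664


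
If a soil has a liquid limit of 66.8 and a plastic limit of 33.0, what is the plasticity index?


Using PI = LL - PL
PI = 66.8 - 33.0
PI = 33.8


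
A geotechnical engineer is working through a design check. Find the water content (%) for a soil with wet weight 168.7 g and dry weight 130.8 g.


Using w = (m_wet - m_dry) / m_dry * 100
m_wet - m_dry = 168.7 - 130.8 = 37.9 g
w = 37.9 / 130.8 * 100
w = 28.98 %


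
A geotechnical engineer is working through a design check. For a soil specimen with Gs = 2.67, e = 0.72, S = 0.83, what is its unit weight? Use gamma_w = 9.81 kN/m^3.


Using gamma = gamma_w * (Gs + S*e) / (1 + e)
Numerator: Gs + S*e = 2.67 + 0.83*0.72 = 3.2676
Denominator: 1 + e = 1 + 0.72 = 1.72
gamma = 9.81 * 3.2676 / 1.72
gamma = 18.637 kN/m^3


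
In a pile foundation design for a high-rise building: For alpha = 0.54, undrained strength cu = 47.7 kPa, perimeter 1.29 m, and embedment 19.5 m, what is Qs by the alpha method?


Using Qs = alpha * cu * perimeter * L
Qs = 0.54 * 47.7 * 1.29 * 19.5
Qs = 647.94 kN


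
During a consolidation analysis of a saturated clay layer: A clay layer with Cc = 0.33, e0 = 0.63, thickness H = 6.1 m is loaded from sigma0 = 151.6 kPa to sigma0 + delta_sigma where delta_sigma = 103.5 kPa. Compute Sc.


Using Sc = Cc * H / (1 + e0) * log10((sigma0 + delta_sigma) / sigma0)
Stress ratio = (151.6 + 103.5) / 151.6 = 1.68272
log10(1.68272) = 0.226011
Cc * H / (1 + e0) = 0.33 * 6.1 / (1 + 0.63) = 1.23497
Sc = 1.23497 * 0.226011
Sc = 0.2791 m


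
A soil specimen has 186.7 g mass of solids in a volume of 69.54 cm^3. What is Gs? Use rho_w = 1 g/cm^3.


Using Gs = m_s / (V_s * rho_w)
Since rho_w = 1 g/cm^3:
Gs = 186.7 / 69.54
Gs = 2.685


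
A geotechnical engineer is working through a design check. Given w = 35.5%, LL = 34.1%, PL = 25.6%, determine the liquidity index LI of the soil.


First compute the plasticity index:
PI = LL - PL = 34.1 - 25.6 = 8.5
Then compute the liquidity index:
LI = (w - PL) / PI
LI = (35.5 - 25.6) / 8.5
LI = 1.165


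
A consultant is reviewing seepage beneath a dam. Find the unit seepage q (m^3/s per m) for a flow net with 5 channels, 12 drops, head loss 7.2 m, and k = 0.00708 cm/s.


Convert k to m/s for unit consistency with H:
k = 0.00708 cm/s = 0.00708 / 100 m/s = 7.08e-05 m/s
Using q = k * H * Nf / Nd
Nf / Nd = 5 / 12 = 0.4167
q = 7.08e-05 * 7.2 * 0.4167
q = 0.0002124 m^3/s per m


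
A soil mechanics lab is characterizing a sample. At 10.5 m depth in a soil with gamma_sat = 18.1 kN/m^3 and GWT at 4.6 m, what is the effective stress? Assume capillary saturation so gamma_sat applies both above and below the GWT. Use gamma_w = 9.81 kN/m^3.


Total stress = gamma_sat * depth
sigma = 18.1 * 10.5 = 190.05 kPa
Pore water pressure u = gamma_w * (depth - d_wt)
u = 9.81 * (10.5 - 4.6) = 57.879 kPa
Effective stress = sigma - u
sigma' = 190.05 - 57.879 = 132.17 kPa


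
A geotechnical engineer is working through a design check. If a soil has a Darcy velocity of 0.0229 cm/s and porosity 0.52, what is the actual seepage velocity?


Using v_s = v_d / n
v_s = 0.0229 / 0.52
v_s = 0.04404 cm/s


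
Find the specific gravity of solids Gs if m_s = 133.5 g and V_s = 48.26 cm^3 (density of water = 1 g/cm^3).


Using Gs = m_s / (V_s * rho_w)
Since rho_w = 1 g/cm^3:
Gs = 133.5 / 48.26
Gs = 2.766


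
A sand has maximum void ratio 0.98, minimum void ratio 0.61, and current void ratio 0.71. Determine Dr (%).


Using Dr = (e_max - e) / (e_max - e_min) * 100
e_max - e = 0.98 - 0.71 = 0.27
e_max - e_min = 0.98 - 0.61 = 0.37
Dr = 0.27 / 0.37 * 100
Dr = 72.97 %


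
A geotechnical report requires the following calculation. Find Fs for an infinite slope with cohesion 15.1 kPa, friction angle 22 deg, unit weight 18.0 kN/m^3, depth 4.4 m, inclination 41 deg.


Result: 0.85

Derivation:
Using Fs = c / (gamma*H*sin(beta)*cos(beta)) + tan(phi)/tan(beta)
Cohesion contribution = 15.1 / (18.0*4.4*sin(41)*cos(41))
Cohesion contribution = 0.385061
Friction contribution = tan(22)/tan(41) = 0.464779
Fs = 0.385061 + 0.464779
Fs = 0.85


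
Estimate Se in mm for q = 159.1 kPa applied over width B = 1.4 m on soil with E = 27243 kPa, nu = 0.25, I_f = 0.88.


Result: 6.745 mm

Derivation:
Using Se = q * B * (1 - nu^2) * I_f / E
1 - nu^2 = 1 - 0.25^2 = 0.9375
Se = 159.1 * 1.4 * 0.9375 * 0.88 / 27243
Se = 0.006745 m
Convert to mm: Se = 0.006745 * 1000 = 6.745 mm


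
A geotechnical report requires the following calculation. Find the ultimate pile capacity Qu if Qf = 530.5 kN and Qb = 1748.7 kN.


Using Qu = Qf + Qb
Qu = 530.5 + 1748.7
Qu = 2279.2 kN


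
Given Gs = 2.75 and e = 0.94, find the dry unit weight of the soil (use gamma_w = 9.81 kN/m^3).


Using gamma_d = Gs * gamma_w / (1 + e)
gamma_d = 2.75 * 9.81 / (1 + 0.94)
gamma_d = 2.75 * 9.81 / 1.94
gamma_d = 13.906 kN/m^3


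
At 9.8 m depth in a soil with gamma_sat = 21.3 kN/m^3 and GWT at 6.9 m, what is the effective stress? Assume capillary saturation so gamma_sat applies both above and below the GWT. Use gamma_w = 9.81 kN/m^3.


Result: 180.29 kPa

Derivation:
Total stress = gamma_sat * depth
sigma = 21.3 * 9.8 = 208.74 kPa
Pore water pressure u = gamma_w * (depth - d_wt)
u = 9.81 * (9.8 - 6.9) = 28.449 kPa
Effective stress = sigma - u
sigma' = 208.74 - 28.449 = 180.29 kPa


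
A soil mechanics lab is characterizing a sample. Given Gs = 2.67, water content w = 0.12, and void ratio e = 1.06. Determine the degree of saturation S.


Result: 0.3023

Derivation:
Using S = Gs * w / e
S = 2.67 * 0.12 / 1.06
S = 0.3023


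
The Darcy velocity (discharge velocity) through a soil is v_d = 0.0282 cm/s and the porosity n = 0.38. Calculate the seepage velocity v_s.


Using v_s = v_d / n
v_s = 0.0282 / 0.38
v_s = 0.07421 cm/s


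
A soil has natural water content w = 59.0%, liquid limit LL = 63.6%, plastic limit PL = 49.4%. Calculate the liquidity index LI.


First compute the plasticity index:
PI = LL - PL = 63.6 - 49.4 = 14.2
Then compute the liquidity index:
LI = (w - PL) / PI
LI = (59.0 - 49.4) / 14.2
LI = 0.676


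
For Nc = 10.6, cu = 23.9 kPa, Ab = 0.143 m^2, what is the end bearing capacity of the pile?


Using Qb = Nc * cu * Ab
Qb = 10.6 * 23.9 * 0.143
Qb = 36.23 kN


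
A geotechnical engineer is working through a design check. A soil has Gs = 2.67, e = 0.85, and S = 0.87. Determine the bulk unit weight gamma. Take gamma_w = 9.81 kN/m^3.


Result: 18.08 kN/m^3

Derivation:
Using gamma = gamma_w * (Gs + S*e) / (1 + e)
Numerator: Gs + S*e = 2.67 + 0.87*0.85 = 3.4095
Denominator: 1 + e = 1 + 0.85 = 1.85
gamma = 9.81 * 3.4095 / 1.85
gamma = 18.08 kN/m^3


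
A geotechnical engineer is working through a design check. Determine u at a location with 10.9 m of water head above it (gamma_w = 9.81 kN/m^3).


Using u = gamma_w * h_w
u = 9.81 * 10.9
u = 106.93 kPa


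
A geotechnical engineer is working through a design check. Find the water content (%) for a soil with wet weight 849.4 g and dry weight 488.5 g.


Result: 73.88 %

Derivation:
Using w = (m_wet - m_dry) / m_dry * 100
m_wet - m_dry = 849.4 - 488.5 = 360.9 g
w = 360.9 / 488.5 * 100
w = 73.88 %


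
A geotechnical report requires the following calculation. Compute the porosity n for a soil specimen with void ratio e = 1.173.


Result: 0.5398

Derivation:
Using the relation n = e / (1 + e)
n = 1.173 / (1 + 1.173)
n = 1.173 / 2.173
n = 0.5398


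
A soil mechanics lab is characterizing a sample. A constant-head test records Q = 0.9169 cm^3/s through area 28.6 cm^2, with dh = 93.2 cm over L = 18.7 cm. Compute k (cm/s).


Compute hydraulic gradient:
i = dh / L = 93.2 / 18.7 = 4.98396
Then apply Darcy's law:
k = Q / (A * i)
k = 0.9169 / (28.6 * 4.98396)
k = 0.9169 / 142.541
k = 0.006433 cm/s


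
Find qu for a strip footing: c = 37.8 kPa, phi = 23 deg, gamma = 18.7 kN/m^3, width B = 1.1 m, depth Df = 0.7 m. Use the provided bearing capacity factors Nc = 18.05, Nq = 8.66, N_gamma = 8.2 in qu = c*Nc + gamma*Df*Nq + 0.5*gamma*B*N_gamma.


Result: 879.99 kPa

Derivation:
Compute qu = c*Nc + gamma*Df*Nq + 0.5*gamma*B*N_gamma
Term 1: 37.8 * 18.05 = 682.29
Term 2: 18.7 * 0.7 * 8.66 = 113.3594
Term 3: 0.5 * 18.7 * 1.1 * 8.2 = 84.337
qu = 682.29 + 113.3594 + 84.337
qu = 879.99 kPa


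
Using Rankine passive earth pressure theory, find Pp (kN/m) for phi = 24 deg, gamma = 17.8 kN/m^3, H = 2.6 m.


Result: 142.66 kN/m

Derivation:
Compute passive earth pressure coefficient:
Kp = tan^2(45 + phi/2) = tan^2(57.0) = 2.371184
Compute passive force:
Pp = 0.5 * Kp * gamma * H^2
Pp = 0.5 * 2.371184 * 17.8 * 2.6^2
Pp = 142.66 kN/m


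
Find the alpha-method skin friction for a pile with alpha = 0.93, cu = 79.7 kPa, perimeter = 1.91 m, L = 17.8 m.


Using Qs = alpha * cu * perimeter * L
Qs = 0.93 * 79.7 * 1.91 * 17.8
Qs = 2519.97 kN


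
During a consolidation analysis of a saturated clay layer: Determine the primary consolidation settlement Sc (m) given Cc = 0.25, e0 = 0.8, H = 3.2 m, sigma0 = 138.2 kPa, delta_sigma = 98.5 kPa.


Using Sc = Cc * H / (1 + e0) * log10((sigma0 + delta_sigma) / sigma0)
Stress ratio = (138.2 + 98.5) / 138.2 = 1.71274
log10(1.71274) = 0.23369
Cc * H / (1 + e0) = 0.25 * 3.2 / (1 + 0.8) = 0.444444
Sc = 0.444444 * 0.23369
Sc = 0.1039 m


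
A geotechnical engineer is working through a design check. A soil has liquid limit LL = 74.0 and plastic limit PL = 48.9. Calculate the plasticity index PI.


Using PI = LL - PL
PI = 74.0 - 48.9
PI = 25.1


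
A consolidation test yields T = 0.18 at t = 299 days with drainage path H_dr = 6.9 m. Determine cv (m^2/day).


Using cv = T * H_dr^2 / t
H_dr^2 = 6.9^2 = 47.61
cv = 0.18 * 47.61 / 299
cv = 0.02866 m^2/day


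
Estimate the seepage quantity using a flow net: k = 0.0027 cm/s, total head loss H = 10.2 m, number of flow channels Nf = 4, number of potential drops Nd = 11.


Convert k to m/s for unit consistency with H:
k = 0.0027 cm/s = 0.0027 / 100 m/s = 2.7e-05 m/s
Using q = k * H * Nf / Nd
Nf / Nd = 4 / 11 = 0.3636
q = 2.7e-05 * 10.2 * 0.3636
q = 0.0001001 m^3/s per m


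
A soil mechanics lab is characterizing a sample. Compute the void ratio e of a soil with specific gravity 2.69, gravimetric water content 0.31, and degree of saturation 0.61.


Using the relation e = Gs * w / S
e = 2.69 * 0.31 / 0.61
e = 1.367


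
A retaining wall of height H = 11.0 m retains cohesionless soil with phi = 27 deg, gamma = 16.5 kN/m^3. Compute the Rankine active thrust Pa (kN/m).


Compute active earth pressure coefficient:
Ka = tan^2(45 - phi/2) = tan^2(31.5) = 0.375525
Compute active force:
Pa = 0.5 * Ka * gamma * H^2
Pa = 0.5 * 0.375525 * 16.5 * 11.0^2
Pa = 374.87 kN/m


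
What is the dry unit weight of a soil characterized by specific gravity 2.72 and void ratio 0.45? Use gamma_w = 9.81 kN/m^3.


Result: 18.402 kN/m^3

Derivation:
Using gamma_d = Gs * gamma_w / (1 + e)
gamma_d = 2.72 * 9.81 / (1 + 0.45)
gamma_d = 2.72 * 9.81 / 1.45
gamma_d = 18.402 kN/m^3


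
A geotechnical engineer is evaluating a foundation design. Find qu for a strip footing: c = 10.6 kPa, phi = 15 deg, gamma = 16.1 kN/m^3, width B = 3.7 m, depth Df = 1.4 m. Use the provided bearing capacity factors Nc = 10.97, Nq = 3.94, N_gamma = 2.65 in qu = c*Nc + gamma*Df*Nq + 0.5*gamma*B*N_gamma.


Result: 284.02 kPa

Derivation:
Compute qu = c*Nc + gamma*Df*Nq + 0.5*gamma*B*N_gamma
Term 1: 10.6 * 10.97 = 116.282
Term 2: 16.1 * 1.4 * 3.94 = 88.8076
Term 3: 0.5 * 16.1 * 3.7 * 2.65 = 78.93025
qu = 116.282 + 88.8076 + 78.93025
qu = 284.02 kPa


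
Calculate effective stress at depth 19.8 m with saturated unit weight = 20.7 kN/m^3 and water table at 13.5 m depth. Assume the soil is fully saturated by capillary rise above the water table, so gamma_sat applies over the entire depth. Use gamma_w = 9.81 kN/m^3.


Result: 348.06 kPa

Derivation:
Total stress = gamma_sat * depth
sigma = 20.7 * 19.8 = 409.86 kPa
Pore water pressure u = gamma_w * (depth - d_wt)
u = 9.81 * (19.8 - 13.5) = 61.803 kPa
Effective stress = sigma - u
sigma' = 409.86 - 61.803 = 348.06 kPa


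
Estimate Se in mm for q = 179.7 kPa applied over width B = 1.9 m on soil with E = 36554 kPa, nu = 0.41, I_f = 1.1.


Using Se = q * B * (1 - nu^2) * I_f / E
1 - nu^2 = 1 - 0.41^2 = 0.8319
Se = 179.7 * 1.9 * 0.8319 * 1.1 / 36554
Se = 0.008547 m
Convert to mm: Se = 0.008547 * 1000 = 8.547 mm


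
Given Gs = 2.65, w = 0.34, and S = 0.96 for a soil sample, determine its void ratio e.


Using the relation e = Gs * w / S
e = 2.65 * 0.34 / 0.96
e = 0.9385


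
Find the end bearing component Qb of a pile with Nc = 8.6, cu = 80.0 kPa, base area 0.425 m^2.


Result: 292.4 kN

Derivation:
Using Qb = Nc * cu * Ab
Qb = 8.6 * 80.0 * 0.425
Qb = 292.4 kN


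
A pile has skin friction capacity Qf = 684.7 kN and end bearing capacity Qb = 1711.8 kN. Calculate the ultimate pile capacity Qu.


Result: 2396.5 kN

Derivation:
Using Qu = Qf + Qb
Qu = 684.7 + 1711.8
Qu = 2396.5 kN


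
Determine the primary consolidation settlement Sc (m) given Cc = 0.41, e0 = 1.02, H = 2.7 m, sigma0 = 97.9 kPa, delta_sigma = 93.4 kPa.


Result: 0.1594 m

Derivation:
Using Sc = Cc * H / (1 + e0) * log10((sigma0 + delta_sigma) / sigma0)
Stress ratio = (97.9 + 93.4) / 97.9 = 1.95403
log10(1.95403) = 0.290932
Cc * H / (1 + e0) = 0.41 * 2.7 / (1 + 1.02) = 0.54802
Sc = 0.54802 * 0.290932
Sc = 0.1594 m


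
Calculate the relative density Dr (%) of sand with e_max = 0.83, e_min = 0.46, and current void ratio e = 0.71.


Using Dr = (e_max - e) / (e_max - e_min) * 100
e_max - e = 0.83 - 0.71 = 0.12
e_max - e_min = 0.83 - 0.46 = 0.37
Dr = 0.12 / 0.37 * 100
Dr = 32.43 %


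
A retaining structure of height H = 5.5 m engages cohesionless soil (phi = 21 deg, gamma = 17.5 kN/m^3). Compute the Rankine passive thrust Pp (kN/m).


Result: 560.36 kN/m

Derivation:
Compute passive earth pressure coefficient:
Kp = tan^2(45 + phi/2) = tan^2(55.5) = 2.117051
Compute passive force:
Pp = 0.5 * Kp * gamma * H^2
Pp = 0.5 * 2.117051 * 17.5 * 5.5^2
Pp = 560.36 kN/m


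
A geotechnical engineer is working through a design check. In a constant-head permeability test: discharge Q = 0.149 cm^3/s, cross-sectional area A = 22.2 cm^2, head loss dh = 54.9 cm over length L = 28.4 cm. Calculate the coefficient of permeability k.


Compute hydraulic gradient:
i = dh / L = 54.9 / 28.4 = 1.9331
Then apply Darcy's law:
k = Q / (A * i)
k = 0.149 / (22.2 * 1.9331)
k = 0.149 / 42.9148
k = 0.003472 cm/s


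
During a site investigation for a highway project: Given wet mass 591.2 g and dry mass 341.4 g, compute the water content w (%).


Using w = (m_wet - m_dry) / m_dry * 100
m_wet - m_dry = 591.2 - 341.4 = 249.8 g
w = 249.8 / 341.4 * 100
w = 73.17 %


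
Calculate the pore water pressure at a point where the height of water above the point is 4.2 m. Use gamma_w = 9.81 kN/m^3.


Using u = gamma_w * h_w
u = 9.81 * 4.2
u = 41.2 kPa


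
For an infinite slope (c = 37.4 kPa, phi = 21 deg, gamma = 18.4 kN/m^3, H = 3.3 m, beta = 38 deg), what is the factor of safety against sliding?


Using Fs = c / (gamma*H*sin(beta)*cos(beta)) + tan(phi)/tan(beta)
Cohesion contribution = 37.4 / (18.4*3.3*sin(38)*cos(38))
Cohesion contribution = 1.2696
Friction contribution = tan(21)/tan(38) = 0.491324
Fs = 1.2696 + 0.491324
Fs = 1.761


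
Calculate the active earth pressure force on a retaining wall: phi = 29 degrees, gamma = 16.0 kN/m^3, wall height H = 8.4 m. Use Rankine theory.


Compute active earth pressure coefficient:
Ka = tan^2(45 - phi/2) = tan^2(30.5) = 0.346974
Compute active force:
Pa = 0.5 * Ka * gamma * H^2
Pa = 0.5 * 0.346974 * 16.0 * 8.4^2
Pa = 195.86 kN/m


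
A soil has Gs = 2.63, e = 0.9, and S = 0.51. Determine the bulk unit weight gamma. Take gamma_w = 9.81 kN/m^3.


Result: 15.949 kN/m^3

Derivation:
Using gamma = gamma_w * (Gs + S*e) / (1 + e)
Numerator: Gs + S*e = 2.63 + 0.51*0.9 = 3.089
Denominator: 1 + e = 1 + 0.9 = 1.9
gamma = 9.81 * 3.089 / 1.9
gamma = 15.949 kN/m^3


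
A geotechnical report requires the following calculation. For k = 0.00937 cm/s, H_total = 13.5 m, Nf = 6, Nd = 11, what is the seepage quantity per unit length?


Convert k to m/s for unit consistency with H:
k = 0.00937 cm/s = 0.00937 / 100 m/s = 9.37e-05 m/s
Using q = k * H * Nf / Nd
Nf / Nd = 6 / 11 = 0.5455
q = 9.37e-05 * 13.5 * 0.5455
q = 0.00069 m^3/s per m


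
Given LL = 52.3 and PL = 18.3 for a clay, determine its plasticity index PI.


Using PI = LL - PL
PI = 52.3 - 18.3
PI = 34.0


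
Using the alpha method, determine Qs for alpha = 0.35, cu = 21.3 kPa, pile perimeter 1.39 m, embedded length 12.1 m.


Using Qs = alpha * cu * perimeter * L
Qs = 0.35 * 21.3 * 1.39 * 12.1
Qs = 125.39 kN


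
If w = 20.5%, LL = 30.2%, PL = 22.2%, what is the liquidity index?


Result: -0.212

Derivation:
First compute the plasticity index:
PI = LL - PL = 30.2 - 22.2 = 8.0
Then compute the liquidity index:
LI = (w - PL) / PI
LI = (20.5 - 22.2) / 8.0
LI = -0.212


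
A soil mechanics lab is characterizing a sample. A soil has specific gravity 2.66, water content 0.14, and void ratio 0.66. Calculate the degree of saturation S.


Using S = Gs * w / e
S = 2.66 * 0.14 / 0.66
S = 0.5642


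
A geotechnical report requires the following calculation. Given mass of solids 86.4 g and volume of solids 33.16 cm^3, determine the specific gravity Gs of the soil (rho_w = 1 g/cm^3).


Using Gs = m_s / (V_s * rho_w)
Since rho_w = 1 g/cm^3:
Gs = 86.4 / 33.16
Gs = 2.606


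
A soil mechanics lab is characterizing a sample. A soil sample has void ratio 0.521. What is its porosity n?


Result: 0.3425

Derivation:
Using the relation n = e / (1 + e)
n = 0.521 / (1 + 0.521)
n = 0.521 / 1.521
n = 0.3425


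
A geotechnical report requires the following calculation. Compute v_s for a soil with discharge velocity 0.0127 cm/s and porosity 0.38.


Using v_s = v_d / n
v_s = 0.0127 / 0.38
v_s = 0.03342 cm/s


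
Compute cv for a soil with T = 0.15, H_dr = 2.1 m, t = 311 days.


Using cv = T * H_dr^2 / t
H_dr^2 = 2.1^2 = 4.41
cv = 0.15 * 4.41 / 311
cv = 0.00213 m^2/day


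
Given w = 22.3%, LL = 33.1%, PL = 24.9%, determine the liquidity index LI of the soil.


First compute the plasticity index:
PI = LL - PL = 33.1 - 24.9 = 8.2
Then compute the liquidity index:
LI = (w - PL) / PI
LI = (22.3 - 24.9) / 8.2
LI = -0.317


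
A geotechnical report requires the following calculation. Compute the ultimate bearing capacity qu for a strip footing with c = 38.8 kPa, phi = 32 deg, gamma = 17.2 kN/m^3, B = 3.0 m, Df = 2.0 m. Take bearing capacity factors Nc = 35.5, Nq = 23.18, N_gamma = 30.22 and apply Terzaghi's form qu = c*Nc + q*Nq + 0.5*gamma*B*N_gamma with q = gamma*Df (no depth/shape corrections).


Compute qu = c*Nc + gamma*Df*Nq + 0.5*gamma*B*N_gamma
Term 1: 38.8 * 35.5 = 1377.4
Term 2: 17.2 * 2.0 * 23.18 = 797.392
Term 3: 0.5 * 17.2 * 3.0 * 30.22 = 779.676
qu = 1377.4 + 797.392 + 779.676
qu = 2954.47 kPa


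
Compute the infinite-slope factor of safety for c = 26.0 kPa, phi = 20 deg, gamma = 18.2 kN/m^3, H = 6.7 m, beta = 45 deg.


Result: 0.79

Derivation:
Using Fs = c / (gamma*H*sin(beta)*cos(beta)) + tan(phi)/tan(beta)
Cohesion contribution = 26.0 / (18.2*6.7*sin(45)*cos(45))
Cohesion contribution = 0.426439
Friction contribution = tan(20)/tan(45) = 0.36397
Fs = 0.426439 + 0.36397
Fs = 0.79


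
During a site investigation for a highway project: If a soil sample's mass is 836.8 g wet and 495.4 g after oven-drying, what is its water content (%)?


Using w = (m_wet - m_dry) / m_dry * 100
m_wet - m_dry = 836.8 - 495.4 = 341.4 g
w = 341.4 / 495.4 * 100
w = 68.91 %


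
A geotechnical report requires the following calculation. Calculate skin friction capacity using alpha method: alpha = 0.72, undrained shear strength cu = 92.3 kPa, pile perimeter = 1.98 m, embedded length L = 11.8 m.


Using Qs = alpha * cu * perimeter * L
Qs = 0.72 * 92.3 * 1.98 * 11.8
Qs = 1552.68 kN


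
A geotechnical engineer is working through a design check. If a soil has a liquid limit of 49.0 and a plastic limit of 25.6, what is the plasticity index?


Result: 23.4

Derivation:
Using PI = LL - PL
PI = 49.0 - 25.6
PI = 23.4
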